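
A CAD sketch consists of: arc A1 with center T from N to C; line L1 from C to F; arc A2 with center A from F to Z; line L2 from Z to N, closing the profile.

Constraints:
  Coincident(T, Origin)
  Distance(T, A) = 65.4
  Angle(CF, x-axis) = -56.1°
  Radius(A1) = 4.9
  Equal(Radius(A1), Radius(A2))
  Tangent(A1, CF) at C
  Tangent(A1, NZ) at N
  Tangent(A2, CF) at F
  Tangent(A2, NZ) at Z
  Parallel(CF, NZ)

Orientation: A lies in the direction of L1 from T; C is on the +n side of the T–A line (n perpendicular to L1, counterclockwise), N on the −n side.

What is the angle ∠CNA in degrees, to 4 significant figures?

85.72°

T is at the origin and A lies 65.4 along u from T, so A = 65.4·u = (36.48, -54.28). Tangency of A1 to both parallel lines with radius 4.9 puts C and N at T ± 4.9·n: C = (4.067, 2.733), N = (-4.067, -2.733). Then cos ∠CNA = NC·NA / (|NC||NA|), giving 85.72°.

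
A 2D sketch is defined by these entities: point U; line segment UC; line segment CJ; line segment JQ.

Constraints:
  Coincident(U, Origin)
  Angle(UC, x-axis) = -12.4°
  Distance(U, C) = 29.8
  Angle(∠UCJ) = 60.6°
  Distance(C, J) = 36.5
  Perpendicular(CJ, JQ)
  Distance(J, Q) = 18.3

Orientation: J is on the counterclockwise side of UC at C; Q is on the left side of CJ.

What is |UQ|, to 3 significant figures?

23.2

U is at the origin; UC runs at -12.4° with length 29.8, so C = 29.8·(cos -12.4°, sin -12.4°) = (29.1, -6.40). ∠UCJ = 60.6°, so CJ runs at -12.4° + (180° − 60.6°) = 107° from the x-axis; with |CJ| = 36.5, J = C + 36.5·(cos 107°, sin 107°) = (18.4, 28.5). CJ is perpendicular to JQ; with |JQ| = 18.3 on the left of CJ, Q = J + 18.3·(-0.956, -0.292) = (0.933, 23.2). Then |UQ| = |Q − U| = 23.2.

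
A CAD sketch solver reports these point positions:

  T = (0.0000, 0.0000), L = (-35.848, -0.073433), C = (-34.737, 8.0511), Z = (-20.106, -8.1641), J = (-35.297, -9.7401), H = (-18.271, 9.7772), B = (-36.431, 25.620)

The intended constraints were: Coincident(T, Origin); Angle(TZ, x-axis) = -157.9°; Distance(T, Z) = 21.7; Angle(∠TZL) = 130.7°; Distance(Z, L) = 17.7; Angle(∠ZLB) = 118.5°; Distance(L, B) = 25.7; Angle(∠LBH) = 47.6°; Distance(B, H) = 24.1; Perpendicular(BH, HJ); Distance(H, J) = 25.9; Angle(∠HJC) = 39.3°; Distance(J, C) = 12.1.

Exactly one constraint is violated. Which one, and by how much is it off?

Distance(J, C) = 12.1 — off by 5.70.

T = (0.00, 0.00) ✓; TZ at -157.9° ✓; |TZ| = 21.70 ✓; ∠TZL = 130.7° ✓; |ZL| = 17.70 ✓; ∠ZLB = 118.5° ✓; |LB| = 25.70 ✓; ∠LBH = 47.60° ✓; |BH| = 24.10 ✓; ∠(BH, HJ) = 90.00° ✓; |HJ| = 25.90 ✓; ∠HJC = 39.30° ✓; |JC| = 17.80 ✗.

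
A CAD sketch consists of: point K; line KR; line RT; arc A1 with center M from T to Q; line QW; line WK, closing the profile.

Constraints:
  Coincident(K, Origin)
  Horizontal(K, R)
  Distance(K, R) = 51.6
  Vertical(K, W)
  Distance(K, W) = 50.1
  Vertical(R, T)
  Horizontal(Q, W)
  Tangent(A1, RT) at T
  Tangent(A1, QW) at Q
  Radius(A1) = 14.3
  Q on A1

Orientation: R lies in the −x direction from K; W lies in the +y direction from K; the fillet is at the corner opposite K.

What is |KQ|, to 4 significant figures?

62.46

The virtual corner opposite K is at (-51.60, 50.10). A1 meets RT tangentially, so MT is at right angles to RT and tangency of A1 to QW means the radius MQ is perpendicular to QW, with radius 14.3, so the center M sits 14.3 in from both sides at M = (-37.30, 35.80). That places the tangent points at T = (-51.60, 35.80) on RT and Q = (-37.30, 50.10) on QW. Then |KQ| = |Q − K| = 62.46.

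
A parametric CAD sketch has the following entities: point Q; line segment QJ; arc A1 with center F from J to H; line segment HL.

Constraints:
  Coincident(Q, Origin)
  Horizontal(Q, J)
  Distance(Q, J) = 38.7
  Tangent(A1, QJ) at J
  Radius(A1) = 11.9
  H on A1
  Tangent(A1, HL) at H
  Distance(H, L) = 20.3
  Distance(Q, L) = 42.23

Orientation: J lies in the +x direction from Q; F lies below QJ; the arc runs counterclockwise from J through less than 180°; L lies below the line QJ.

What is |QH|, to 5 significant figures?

29.398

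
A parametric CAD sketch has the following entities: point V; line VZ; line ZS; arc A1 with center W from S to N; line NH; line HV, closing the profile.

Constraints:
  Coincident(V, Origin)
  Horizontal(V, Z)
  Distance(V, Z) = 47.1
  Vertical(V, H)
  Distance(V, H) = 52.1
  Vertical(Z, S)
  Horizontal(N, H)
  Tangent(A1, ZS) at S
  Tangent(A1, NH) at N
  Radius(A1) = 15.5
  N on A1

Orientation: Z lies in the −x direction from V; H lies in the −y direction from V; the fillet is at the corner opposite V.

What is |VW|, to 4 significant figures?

48.35

V is at the origin; V and Z share the same y with |VZ| = 47.1 and Z on the −x side, so Z = (-47.10, 0.000). VH is vertical with |VH| = 52.1 and H on the −y side, so H = (0.000, -52.10). The virtual corner opposite V is at (-47.10, -52.10). Since A1 is tangent to ZS there, WS ⟂ ZS and since A1 is tangent to NH there, WN ⟂ NH, with radius 15.5, so the center W sits 15.5 in from both sides at W = (-31.60, -36.60). Then |VW| = |W − V| = 48.35.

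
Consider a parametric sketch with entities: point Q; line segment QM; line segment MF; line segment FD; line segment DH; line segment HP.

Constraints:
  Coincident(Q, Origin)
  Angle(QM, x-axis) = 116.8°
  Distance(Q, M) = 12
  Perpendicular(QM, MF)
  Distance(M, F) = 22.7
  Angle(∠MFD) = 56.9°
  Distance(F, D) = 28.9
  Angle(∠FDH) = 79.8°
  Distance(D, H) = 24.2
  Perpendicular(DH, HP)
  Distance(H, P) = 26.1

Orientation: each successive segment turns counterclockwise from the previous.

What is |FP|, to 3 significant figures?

19.2

∠FDH = 79.8° gives DH at 70.1° from the x-axis; with |DH| = 24.2, H = (7.57, 8.74). DH ⟂ HP, so HP runs at 160°; with |HP| = 26.1, P = (-17.0, 17.6). Then |FP| = |P − F| = 19.2.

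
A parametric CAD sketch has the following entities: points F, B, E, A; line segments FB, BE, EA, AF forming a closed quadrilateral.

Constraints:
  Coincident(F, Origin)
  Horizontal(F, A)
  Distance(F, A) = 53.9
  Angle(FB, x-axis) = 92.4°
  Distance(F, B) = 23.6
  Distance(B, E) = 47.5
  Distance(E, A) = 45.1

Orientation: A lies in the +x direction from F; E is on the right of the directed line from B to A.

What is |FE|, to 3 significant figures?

25.7

F is at the origin; FA is horizontal with |FA| = 53.9 and A in +x, so A = (53.9, 0). FB runs at 92.4° with |FB| = 23.6, so B = (-0.988, 23.6). E is determined by |BE| = 47.5 and |EA| = 45.1 together: it lies at the intersection of circle(B, 47.5) and circle(A, 45.1). With |BA| = 59.7, the foot of the radical line on BA is 31.7 from B and the perpendicular offset is √(47.5² − 31.7²) = 35.3. Taking the right-of-BA solution: E = (14.2, -21.4).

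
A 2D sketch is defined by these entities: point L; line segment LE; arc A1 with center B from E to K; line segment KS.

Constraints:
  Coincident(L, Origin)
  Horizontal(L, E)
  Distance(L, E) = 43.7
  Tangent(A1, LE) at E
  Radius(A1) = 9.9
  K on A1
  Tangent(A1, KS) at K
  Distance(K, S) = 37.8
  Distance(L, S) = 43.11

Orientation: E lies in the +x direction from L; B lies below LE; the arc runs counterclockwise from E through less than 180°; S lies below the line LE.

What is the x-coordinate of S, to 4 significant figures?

17.88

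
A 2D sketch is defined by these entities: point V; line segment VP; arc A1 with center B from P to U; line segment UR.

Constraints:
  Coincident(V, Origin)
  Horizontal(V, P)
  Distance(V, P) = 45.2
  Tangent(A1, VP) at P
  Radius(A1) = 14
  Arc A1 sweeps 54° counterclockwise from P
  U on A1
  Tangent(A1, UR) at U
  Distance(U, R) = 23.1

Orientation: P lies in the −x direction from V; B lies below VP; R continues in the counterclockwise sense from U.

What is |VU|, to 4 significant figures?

56.82

A1 meets VP tangentially, so BP is at right angles to VP, so B = P + (0, -14) = (-45.20, -14.00). On A1, P sits at bearing 90° from B; a 54° counterclockwise sweep puts U at bearing 144°, so U = B + 14.0·(cos 144°, sin 144°) = (-56.53, -5.771). Then |VU| = |U − V| = 56.82.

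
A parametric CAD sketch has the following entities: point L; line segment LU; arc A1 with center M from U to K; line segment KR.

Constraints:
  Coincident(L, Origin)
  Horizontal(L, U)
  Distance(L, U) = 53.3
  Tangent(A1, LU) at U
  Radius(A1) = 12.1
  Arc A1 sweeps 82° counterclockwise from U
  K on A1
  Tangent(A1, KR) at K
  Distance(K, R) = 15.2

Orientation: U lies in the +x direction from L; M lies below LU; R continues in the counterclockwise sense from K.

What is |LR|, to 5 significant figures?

46.749

L is at the origin; L and U share the same y with |LU| = 53.3 and U on the +x side, so U = (53.300, 0.0000). A1 meets LU tangentially, so MU is at right angles to LU, so M = U + (0, -12.1) = (53.300, -12.100). On A1, U sits at bearing 90° from M; an 82° counterclockwise sweep puts K at bearing 172°, so K = M + 12.1·(cos 172°, sin 172°) = (41.318, -10.416). A1 meets KR tangentially, so MK is at right angles to KR, so KR runs along (−sin 172°, cos 172°); with |KR| = 15.2, R = (39.202, -25.468). Then |LR| = |R − L| = 46.749.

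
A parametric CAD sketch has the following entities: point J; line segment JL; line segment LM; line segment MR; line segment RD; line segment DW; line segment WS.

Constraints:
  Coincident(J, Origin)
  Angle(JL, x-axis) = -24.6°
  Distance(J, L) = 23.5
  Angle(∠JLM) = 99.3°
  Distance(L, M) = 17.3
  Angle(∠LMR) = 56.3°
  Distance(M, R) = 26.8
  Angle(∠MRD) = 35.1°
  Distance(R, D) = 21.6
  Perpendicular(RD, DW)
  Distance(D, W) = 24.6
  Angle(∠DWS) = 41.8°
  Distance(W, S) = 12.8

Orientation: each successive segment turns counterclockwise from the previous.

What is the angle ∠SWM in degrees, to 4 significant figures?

43.83°

J is at the origin; JL runs at -24.6° with length 23.5, so L = (21.37, -9.783). ∠JLM = 99.3° gives LM at 56.10° from the x-axis; with |LM| = 17.3, M = (31.02, 4.577). ∠LMR = 56.3° gives MR at 179.8° from the x-axis; with |MR| = 26.8, R = (4.216, 4.670). ∠MRD = 35.1° gives RD at -35.30° from the x-axis; with |RD| = 21.6, D = (21.84, -7.812). The perpendicularity gives DW at right angles to RD, so DW runs at 54.70°; with |DW| = 24.6, W = (36.06, 12.27). ∠DWS = 41.8° gives WS at -167.1° from the x-axis; with |WS| = 12.8, S = (23.58, 9.408). Then cos ∠SWM = WS·WM / (|WS||WM|), giving 43.83°.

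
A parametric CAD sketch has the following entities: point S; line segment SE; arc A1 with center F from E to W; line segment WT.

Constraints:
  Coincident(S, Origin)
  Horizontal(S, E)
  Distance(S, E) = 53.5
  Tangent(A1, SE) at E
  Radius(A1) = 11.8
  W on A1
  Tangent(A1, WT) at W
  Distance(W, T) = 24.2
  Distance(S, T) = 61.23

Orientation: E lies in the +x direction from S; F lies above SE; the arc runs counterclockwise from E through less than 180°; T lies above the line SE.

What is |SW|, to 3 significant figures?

65.6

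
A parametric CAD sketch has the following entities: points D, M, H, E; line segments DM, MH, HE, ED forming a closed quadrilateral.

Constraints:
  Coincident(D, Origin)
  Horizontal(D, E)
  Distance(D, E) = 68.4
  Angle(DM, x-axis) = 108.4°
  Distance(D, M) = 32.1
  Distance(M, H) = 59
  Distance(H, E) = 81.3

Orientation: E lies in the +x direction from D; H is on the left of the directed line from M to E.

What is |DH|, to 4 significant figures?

78.89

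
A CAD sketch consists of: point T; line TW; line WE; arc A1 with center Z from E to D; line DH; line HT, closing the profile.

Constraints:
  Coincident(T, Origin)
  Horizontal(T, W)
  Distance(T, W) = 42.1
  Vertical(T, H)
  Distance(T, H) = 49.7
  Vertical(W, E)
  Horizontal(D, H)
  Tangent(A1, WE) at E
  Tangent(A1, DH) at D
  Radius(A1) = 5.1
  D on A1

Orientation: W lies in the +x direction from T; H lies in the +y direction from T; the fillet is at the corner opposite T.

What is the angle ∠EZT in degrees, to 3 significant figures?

130°

T is at the origin; T and W share the same y with |TW| = 42.1 and W on the +x side, so W = (42.1, 0.00). T and H share the same x with |TH| = 49.7 and H on the +y side, so H = (0.00, 49.7). The virtual corner opposite T is at (42.1, 49.7). The tangent condition forces ZE to be normal to WE and since A1 is tangent to DH there, ZD ⟂ DH, with radius 5.1, so the center Z sits 5.1 in from both sides at Z = (37.0, 44.6). That places the tangent points at E = (42.1, 44.6) on WE and D = (37.0, 49.7) on DH. Then cos ∠EZT = ZE·ZT / (|ZE||ZT|), giving 130°.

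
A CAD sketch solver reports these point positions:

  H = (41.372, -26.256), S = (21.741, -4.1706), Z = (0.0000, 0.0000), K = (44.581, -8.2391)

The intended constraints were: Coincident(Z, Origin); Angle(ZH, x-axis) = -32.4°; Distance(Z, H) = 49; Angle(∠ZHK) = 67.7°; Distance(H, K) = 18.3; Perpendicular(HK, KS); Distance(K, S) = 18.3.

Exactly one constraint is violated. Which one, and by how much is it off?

Distance(K, S) = 18.3 — off by 4.90.

Z = (0.00, 0.00) ✓; ZH at -32.40° ✓; |ZH| = 49.00 ✓; ∠ZHK = 67.70° ✓; |HK| = 18.30 ✓; ∠(HK, KS) = 90.00° ✓; |KS| = 23.20 ✗.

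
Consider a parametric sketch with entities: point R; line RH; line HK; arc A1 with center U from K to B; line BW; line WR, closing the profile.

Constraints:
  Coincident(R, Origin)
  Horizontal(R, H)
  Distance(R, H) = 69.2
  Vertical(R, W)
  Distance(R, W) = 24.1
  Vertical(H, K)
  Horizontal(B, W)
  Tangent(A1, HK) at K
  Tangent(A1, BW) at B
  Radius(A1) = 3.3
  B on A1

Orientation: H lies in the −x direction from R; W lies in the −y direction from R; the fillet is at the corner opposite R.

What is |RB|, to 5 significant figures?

70.169

The virtual corner opposite R is at (-69.200, -24.100). Since A1 is tangent to HK there, UK ⟂ HK and the tangent condition forces UB to be normal to BW, with radius 3.3, so the center U sits 3.3 in from both sides at U = (-65.900, -20.800). That places the tangent points at K = (-69.200, -20.800) on HK and B = (-65.900, -24.100) on BW. Then |RB| = |B − R| = 70.169.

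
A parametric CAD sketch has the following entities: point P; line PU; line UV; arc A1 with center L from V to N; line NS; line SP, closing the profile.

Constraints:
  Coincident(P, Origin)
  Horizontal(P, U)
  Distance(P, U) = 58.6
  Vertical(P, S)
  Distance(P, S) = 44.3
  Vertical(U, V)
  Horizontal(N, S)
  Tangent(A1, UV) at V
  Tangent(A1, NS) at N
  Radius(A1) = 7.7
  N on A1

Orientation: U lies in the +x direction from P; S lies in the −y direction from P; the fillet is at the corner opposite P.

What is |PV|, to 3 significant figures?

69.1

P is at the origin; PU is horizontal with |PU| = 58.6 and U on the +x side, so U = (58.6, 0.00). P and S share the same x with |PS| = 44.3 and S on the −y side, so S = (0.00, -44.3). The virtual corner opposite P is at (58.6, -44.3). Tangency of A1 to UV means the radius LV is perpendicular to UV and since A1 is tangent to NS there, LN ⟂ NS, with radius 7.7, so the center L sits 7.7 in from both sides at L = (50.9, -36.6). That places the tangent points at V = (58.6, -36.6) on UV and N = (50.9, -44.3) on NS. Then |PV| = |V − P| = 69.1.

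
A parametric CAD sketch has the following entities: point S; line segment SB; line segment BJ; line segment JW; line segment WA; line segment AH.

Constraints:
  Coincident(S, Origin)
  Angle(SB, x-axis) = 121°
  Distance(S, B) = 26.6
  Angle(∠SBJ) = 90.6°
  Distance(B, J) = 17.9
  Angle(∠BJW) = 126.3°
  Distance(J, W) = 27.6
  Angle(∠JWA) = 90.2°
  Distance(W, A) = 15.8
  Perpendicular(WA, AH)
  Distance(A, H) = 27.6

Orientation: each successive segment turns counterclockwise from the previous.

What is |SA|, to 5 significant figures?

22.392

S is at the origin; SB runs at 121.0° with length 26.6, so B = (-13.700, 22.801). ∠SBJ = 90.6° gives BJ at -149.60° from the x-axis; with |BJ| = 17.9, J = (-29.139, 13.743). ∠BJW = 126.3° gives JW at -95.900° from the x-axis; with |JW| = 27.6, W = (-31.976, -13.711). ∠JWA = 90.2° gives WA at -6.1000° from the x-axis; with |WA| = 15.8, A = (-16.266, -15.390). Then |SA| = |A − S| = 22.392.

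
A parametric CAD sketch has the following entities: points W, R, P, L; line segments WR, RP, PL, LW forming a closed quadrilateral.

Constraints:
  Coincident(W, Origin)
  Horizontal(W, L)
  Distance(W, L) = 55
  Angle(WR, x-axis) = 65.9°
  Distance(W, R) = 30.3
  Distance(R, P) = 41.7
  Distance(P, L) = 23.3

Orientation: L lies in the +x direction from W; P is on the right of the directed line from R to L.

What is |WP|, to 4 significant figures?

34.33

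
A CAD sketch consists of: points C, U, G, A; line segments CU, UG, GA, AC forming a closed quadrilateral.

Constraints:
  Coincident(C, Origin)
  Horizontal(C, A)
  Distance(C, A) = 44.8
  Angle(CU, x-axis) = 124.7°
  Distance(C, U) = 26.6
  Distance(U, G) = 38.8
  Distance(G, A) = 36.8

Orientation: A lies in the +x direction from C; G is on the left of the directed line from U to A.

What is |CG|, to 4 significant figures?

37.39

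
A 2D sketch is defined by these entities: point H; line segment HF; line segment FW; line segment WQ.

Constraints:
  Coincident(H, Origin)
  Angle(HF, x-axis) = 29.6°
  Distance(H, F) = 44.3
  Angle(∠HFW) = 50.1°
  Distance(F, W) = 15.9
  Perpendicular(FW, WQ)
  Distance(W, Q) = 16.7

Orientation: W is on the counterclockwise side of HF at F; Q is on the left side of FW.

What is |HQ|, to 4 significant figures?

21.34

H is at the origin; HF runs at 29.6° with length 44.3, so F = 44.3·(cos 29.6°, sin 29.6°) = (38.52, 21.88). ∠HFW = 50.1°, so FW runs at 29.6° + (180° − 50.1°) = 159.5° from the x-axis; with |FW| = 15.9, W = F + 15.9·(cos 159.5°, sin 159.5°) = (23.63, 27.45). FW is perpendicular to WQ; with |WQ| = 16.7 on the left of FW, Q = W + 16.7·(-0.3502, -0.9367) = (17.78, 11.81). Then |HQ| = |Q − H| = 21.34.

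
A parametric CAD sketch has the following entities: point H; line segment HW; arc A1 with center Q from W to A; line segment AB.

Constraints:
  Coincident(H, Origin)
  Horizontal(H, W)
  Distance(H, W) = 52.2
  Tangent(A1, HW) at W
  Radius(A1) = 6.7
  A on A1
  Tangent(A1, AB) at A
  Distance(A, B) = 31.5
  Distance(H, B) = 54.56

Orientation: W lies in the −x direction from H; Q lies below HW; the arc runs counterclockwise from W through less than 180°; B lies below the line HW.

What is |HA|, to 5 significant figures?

58.715

H is at the origin; H and W share the same y with |HW| = 52.2 and W on the −x side, so W = (-52.200, 0.0000). The tangent condition forces QW to be normal to HW, so Q = W + (0, -6.7) = (-52.200, -6.7000). Since QA ⟂ AB (tangency), |QB| = √(6.7² + 31.5²) = 32.205 regardless of where A sits on A1. So B lies on both circle(H, 54.56) and circle(Q, 32.205); the below-HW intersection is B = (-40.403, -36.666). A is the foot of the tangent from B: A = (-57.787, -10.398).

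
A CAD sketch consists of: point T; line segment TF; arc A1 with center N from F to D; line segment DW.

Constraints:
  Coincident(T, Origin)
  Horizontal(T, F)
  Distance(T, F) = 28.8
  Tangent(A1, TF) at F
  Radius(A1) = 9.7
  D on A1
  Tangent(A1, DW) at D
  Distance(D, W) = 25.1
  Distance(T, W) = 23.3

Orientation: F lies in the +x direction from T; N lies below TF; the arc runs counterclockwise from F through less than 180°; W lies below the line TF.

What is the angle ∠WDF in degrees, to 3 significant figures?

155°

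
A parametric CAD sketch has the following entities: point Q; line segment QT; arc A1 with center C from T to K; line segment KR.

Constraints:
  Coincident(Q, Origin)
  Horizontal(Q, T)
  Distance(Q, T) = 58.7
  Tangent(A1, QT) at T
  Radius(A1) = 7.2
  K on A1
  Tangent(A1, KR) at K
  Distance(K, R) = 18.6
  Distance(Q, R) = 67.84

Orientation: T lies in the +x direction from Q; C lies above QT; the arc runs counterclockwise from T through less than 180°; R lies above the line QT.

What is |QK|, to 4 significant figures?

66.33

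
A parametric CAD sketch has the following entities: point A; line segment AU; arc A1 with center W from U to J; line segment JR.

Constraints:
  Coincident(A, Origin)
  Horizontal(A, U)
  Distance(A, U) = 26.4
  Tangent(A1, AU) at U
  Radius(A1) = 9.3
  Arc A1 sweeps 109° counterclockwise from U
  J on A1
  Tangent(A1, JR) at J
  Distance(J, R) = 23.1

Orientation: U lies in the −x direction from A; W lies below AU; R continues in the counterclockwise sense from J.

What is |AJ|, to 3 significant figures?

37.3

A is at the origin; A and U share the same y with |AU| = 26.4 and U on the −x side, so U = (-26.4, 0.00). Since A1 is tangent to AU there, WU ⟂ AU, so W = U + (0, -9.3) = (-26.4, -9.30). On A1, U sits at bearing 90° from W; a 109° counterclockwise sweep puts J at bearing 199°, so J = W + 9.3·(cos 199°, sin 199°) = (-35.2, -12.3). Then |AJ| = |J − A| = 37.3.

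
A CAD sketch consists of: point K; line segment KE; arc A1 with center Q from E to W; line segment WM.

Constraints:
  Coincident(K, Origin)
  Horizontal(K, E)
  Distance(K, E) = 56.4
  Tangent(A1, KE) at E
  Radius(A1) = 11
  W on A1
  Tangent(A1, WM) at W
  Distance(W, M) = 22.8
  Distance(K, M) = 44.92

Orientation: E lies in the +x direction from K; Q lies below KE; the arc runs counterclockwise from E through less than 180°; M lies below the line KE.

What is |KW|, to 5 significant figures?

46.966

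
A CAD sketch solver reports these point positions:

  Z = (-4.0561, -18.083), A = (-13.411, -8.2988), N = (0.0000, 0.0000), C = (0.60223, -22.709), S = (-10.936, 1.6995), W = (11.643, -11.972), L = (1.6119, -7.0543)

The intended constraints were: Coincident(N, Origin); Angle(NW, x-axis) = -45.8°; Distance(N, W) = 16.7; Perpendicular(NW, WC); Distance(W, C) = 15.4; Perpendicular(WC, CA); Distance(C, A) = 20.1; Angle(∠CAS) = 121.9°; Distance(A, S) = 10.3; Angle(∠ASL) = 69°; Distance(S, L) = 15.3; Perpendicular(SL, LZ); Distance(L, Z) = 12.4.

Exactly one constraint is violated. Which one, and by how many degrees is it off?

Perpendicular(SL, LZ) — off by 7.70°.

N = (0.00, 0.00) ✓; NW at -45.80° ✓; |NW| = 16.70 ✓; ∠(NW, WC) = 90.00° ✓; |WC| = 15.40 ✓; ∠(WC, CA) = 90.00° ✓; |CA| = 20.10 ✓; ∠CAS = 121.9° ✓; |AS| = 10.30 ✓; ∠ASL = 69.00° ✓; |SL| = 15.30 ✓; ∠(SL, LZ) = 82.30° ✗; |LZ| = 12.40 ✓.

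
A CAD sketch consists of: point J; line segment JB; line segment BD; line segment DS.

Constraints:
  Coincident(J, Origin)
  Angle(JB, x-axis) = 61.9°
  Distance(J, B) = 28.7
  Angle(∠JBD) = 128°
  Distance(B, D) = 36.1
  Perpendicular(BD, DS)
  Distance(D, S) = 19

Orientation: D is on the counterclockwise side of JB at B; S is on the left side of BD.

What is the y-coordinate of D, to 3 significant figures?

58.3

J is at the origin; JB runs at 61.9° with length 28.7, so B = 28.7·(cos 61.9°, sin 61.9°) = (13.5, 25.3). ∠JBD = 128.0°, so BD runs at 61.9° + (180° − 128.0°) = 114° from the x-axis; with |BD| = 36.1, D = B + 36.1·(cos 114°, sin 114°) = (-1.11, 58.3). So D.y = 58.3.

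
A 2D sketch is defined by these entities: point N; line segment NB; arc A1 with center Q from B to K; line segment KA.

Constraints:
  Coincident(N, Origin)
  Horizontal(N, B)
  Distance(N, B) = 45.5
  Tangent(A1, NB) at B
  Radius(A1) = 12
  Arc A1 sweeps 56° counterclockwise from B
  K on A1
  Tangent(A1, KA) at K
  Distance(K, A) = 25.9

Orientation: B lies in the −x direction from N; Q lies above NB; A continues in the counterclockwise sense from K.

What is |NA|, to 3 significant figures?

34.1

N is at the origin; NB is horizontal with |NB| = 45.5 and B on the −x side, so B = (-45.5, 0.00). A1 meets NB tangentially, so QB is at right angles to NB, so Q = B + (0, 12) = (-45.5, 12.0). On A1, B sits at bearing -90° from Q; a 56° counterclockwise sweep puts K at bearing -34°, so K = Q + 12.0·(cos -34°, sin -34°) = (-35.6, 5.29). Since A1 is tangent to KA there, QK ⟂ KA, so KA runs along (−sin -34°, cos -34°); with |KA| = 25.9, A = (-21.1, 26.8). Then |NA| = |A − N| = 34.1.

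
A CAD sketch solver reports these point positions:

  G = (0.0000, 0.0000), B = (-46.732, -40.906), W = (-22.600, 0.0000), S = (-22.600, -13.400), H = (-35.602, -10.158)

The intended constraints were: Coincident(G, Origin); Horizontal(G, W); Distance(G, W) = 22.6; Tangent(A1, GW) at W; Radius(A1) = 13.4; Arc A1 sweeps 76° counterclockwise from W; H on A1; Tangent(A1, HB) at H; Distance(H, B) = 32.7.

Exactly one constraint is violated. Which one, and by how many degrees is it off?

Tangent(A1, HB) at H — off by 5.90°.

G = (0.00, 0.00) ✓; G.y = 0.00, W.y = 0.00 ✓; |GW| = 22.60 ✓; ∠(SW, WG) = 90.00° ✓; |SW| = 13.40 ✓; bearing(S→H) − bearing(S→W) = 76.00° ✓; |SH| = 13.40 ✓; ∠(SH, HB) = 95.90° ✗; |HB| = 32.70 ✓.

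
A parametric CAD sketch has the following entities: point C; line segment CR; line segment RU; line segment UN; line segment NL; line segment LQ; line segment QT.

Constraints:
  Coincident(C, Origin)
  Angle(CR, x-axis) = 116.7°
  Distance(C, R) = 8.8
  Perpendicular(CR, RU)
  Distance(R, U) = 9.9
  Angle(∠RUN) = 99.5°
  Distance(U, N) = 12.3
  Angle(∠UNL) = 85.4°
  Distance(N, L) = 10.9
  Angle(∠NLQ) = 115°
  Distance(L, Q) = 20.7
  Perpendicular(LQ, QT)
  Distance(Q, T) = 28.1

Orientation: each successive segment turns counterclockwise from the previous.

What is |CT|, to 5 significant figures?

31.545

C is at the origin; CR runs at 116.7° with length 8.8, so R = (-3.9540, 7.8617). CR is perpendicular to RU, so RU runs at -153.30°; with |RU| = 9.9, U = (-12.798, 3.4134). ∠RUN = 99.5° gives UN at -72.800° from the x-axis; with |UN| = 12.3, N = (-9.1612, -8.3365). ∠UNL = 85.4° gives NL at 21.800° from the x-axis; with |NL| = 10.9, L = (0.95932, -4.2886). ∠NLQ = 115.0° gives LQ at 86.800° from the x-axis; with |LQ| = 20.7, Q = (2.1148, 16.379). The perpendicularity gives QT at right angles to LQ, so QT runs at 176.80°; with |QT| = 28.1, T = (-25.941, 17.948). Then |CT| = |T − C| = 31.545.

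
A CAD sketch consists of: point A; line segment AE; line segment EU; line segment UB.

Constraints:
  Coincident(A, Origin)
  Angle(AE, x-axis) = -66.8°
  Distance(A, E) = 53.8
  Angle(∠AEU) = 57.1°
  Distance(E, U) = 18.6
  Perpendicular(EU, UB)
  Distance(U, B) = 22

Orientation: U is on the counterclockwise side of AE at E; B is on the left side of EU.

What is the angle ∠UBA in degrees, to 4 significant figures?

155.4°

∠AEU = 57.1°, so EU runs at -66.8° + (180° − 57.1°) = 56.10° from the x-axis; with |EU| = 18.6, U = E + 18.6·(cos 56.10°, sin 56.10°) = (31.57, -34.01). EU ⟂ UB; with |UB| = 22.0 on the left of EU, B = U + 22.0·(-0.8300, 0.5577) = (13.31, -21.74). Then cos ∠UBA = BU·BA / (|BU||BA|), giving 155.4°.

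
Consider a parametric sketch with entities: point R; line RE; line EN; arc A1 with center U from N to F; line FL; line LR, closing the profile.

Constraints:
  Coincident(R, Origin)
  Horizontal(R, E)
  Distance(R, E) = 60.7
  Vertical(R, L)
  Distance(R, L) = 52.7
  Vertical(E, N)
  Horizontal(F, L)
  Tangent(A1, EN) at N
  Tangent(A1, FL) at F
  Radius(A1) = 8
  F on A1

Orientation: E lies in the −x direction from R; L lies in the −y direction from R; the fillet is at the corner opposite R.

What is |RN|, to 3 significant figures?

75.4

R is at the origin; R and E share the same y with |RE| = 60.7 and E on the −x side, so E = (-60.7, 0.00). RL is vertical with |RL| = 52.7 and L on the −y side, so L = (0.00, -52.7). The virtual corner opposite R is at (-60.7, -52.7). The tangent condition forces UN to be normal to EN and the tangent condition forces UF to be normal to FL, with radius 8.0, so the center U sits 8.0 in from both sides at U = (-52.7, -44.7). That places the tangent points at N = (-60.7, -44.7) on EN and F = (-52.7, -52.7) on FL. Then |RN| = |N − R| = 75.4.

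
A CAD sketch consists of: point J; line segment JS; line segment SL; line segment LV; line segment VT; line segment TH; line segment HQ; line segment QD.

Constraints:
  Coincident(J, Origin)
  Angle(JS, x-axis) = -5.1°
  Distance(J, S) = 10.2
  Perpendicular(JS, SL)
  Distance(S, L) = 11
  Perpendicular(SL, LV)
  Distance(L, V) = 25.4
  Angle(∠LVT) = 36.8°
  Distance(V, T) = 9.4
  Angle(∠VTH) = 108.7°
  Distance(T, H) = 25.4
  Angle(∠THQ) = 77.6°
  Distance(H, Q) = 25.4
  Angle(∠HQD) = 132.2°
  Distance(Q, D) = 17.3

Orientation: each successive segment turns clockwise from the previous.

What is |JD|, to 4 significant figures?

42.21

J is at the origin; JS runs at -5.1° with length 10.2, so S = (10.16, -0.9067). JS is perpendicular to SL, so SL runs at -95.10°; with |SL| = 11.0, L = (9.182, -11.86). The perpendicularity gives LV at right angles to SL, so LV runs at 174.9°; with |LV| = 25.4, V = (-16.12, -9.605). ∠LVT = 36.8° gives VT at 31.70° from the x-axis; with |VT| = 9.4, T = (-8.120, -4.666). ∠VTH = 108.7° gives TH at -39.60° from the x-axis; with |TH| = 25.4, H = (11.45, -20.86). ∠THQ = 77.6° gives HQ at -142.0° from the x-axis; with |HQ| = 25.4, Q = (-8.564, -36.49). ∠HQD = 132.2° gives QD at 170.2° from the x-axis; with |QD| = 17.3, D = (-25.61, -33.55). Then |JD| = |D − J| = 42.21.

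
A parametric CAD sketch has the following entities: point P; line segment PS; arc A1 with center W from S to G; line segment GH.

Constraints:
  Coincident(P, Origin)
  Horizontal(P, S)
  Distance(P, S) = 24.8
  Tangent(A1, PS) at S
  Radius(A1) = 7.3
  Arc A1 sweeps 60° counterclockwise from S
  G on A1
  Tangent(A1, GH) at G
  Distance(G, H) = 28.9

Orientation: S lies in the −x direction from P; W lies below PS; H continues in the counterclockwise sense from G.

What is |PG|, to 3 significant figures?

31.3

P is at the origin; P and S share the same y with |PS| = 24.8 and S on the −x side, so S = (-24.8, 0.00). Since A1 is tangent to PS there, WS ⟂ PS, so W = S + (0, -7.3) = (-24.8, -7.30). On A1, S sits at bearing 90° from W; a 60° counterclockwise sweep puts G at bearing 150°, so G = W + 7.3·(cos 150°, sin 150°) = (-31.1, -3.65). Then |PG| = |G − P| = 31.3.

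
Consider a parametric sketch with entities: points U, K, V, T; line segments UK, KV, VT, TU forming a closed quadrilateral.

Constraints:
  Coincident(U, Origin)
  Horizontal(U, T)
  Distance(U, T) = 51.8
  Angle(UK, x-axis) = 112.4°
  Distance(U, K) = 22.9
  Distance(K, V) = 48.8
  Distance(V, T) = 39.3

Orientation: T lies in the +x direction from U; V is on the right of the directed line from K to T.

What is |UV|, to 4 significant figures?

26.62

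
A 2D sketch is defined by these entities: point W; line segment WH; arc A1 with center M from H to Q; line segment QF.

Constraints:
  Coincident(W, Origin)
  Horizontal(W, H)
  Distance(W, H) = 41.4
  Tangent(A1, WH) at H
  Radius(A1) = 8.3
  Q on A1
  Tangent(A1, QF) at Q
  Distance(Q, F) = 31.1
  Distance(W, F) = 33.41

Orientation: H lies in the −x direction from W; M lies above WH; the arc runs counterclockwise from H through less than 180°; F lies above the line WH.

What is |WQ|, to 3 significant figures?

34.8

W is at the origin; W and H share the same y with |WH| = 41.4 and H on the −x side, so H = (-41.4, 0.00). Since A1 is tangent to WH there, MH ⟂ WH, so M = H + (0, 8.3) = (-41.4, 8.30). Since MQ ⟂ QF (tangency), |MF| = √(8.3² + 31.1²) = 32.2 regardless of where Q sits on A1. So F lies on both circle(W, 33.41) and circle(M, 32.2); the above-WH intersection is F = (-16.7, 28.9). Q is the foot of the tangent from F: Q = (-34.6, 3.52).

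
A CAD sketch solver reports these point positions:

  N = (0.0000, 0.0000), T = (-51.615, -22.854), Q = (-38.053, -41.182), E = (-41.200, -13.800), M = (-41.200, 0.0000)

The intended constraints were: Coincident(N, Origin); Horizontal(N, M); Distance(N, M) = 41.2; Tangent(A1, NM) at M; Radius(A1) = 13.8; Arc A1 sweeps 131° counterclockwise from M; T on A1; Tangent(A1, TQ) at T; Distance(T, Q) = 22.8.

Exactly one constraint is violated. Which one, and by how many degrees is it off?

Tangent(A1, TQ) at T — off by 4.50°.

N = (0.00, 0.00) ✓; N.y = 0.00, M.y = 0.00 ✓; |NM| = 41.20 ✓; ∠(EM, MN) = 90.00° ✓; |EM| = 13.80 ✓; bearing(E→T) − bearing(E→M) = 131.0° ✓; |ET| = 13.80 ✓; ∠(ET, TQ) = 94.50° ✗; |TQ| = 22.80 ✓.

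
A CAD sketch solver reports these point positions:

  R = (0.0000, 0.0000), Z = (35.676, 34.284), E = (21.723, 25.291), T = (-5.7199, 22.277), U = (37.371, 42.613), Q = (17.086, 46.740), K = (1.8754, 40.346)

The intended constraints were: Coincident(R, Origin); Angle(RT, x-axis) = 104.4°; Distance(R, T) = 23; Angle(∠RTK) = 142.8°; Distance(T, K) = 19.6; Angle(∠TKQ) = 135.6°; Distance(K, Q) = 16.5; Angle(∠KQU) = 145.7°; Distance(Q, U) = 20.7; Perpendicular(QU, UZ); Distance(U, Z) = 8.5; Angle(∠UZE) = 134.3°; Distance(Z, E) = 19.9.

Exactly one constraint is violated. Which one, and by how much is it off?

Distance(Z, E) = 19.9 — off by 3.30.

R = (0.00, 0.00) ✓; RT at 104.4° ✓; |RT| = 23.00 ✓; ∠RTK = 142.8° ✓; |TK| = 19.60 ✓; ∠TKQ = 135.6° ✓; |KQ| = 16.50 ✓; ∠KQU = 145.7° ✓; |QU| = 20.70 ✓; ∠(QU, UZ) = 90.00° ✓; |UZ| = 8.500 ✓; ∠UZE = 134.3° ✓; |ZE| = 16.60 ✗.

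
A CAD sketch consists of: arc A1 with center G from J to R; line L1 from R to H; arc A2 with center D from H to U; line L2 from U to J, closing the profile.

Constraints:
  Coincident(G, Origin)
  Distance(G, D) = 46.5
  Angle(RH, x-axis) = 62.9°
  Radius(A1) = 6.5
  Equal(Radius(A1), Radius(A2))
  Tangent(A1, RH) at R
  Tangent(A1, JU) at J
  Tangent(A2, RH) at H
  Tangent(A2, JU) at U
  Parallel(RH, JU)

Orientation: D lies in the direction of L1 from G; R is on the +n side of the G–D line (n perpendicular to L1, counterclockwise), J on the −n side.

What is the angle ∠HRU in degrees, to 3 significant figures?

15.6°

Tangency of A1 to both parallel lines with radius 6.5 puts R and J at G ± 6.5·n: R = (-5.79, 2.96), J = (5.79, -2.96). Equal radii place H and U the same way about D: H = D + 6.5·n = (15.4, 44.4), U = D − 6.5·n = (27.0, 38.4). Then cos ∠HRU = RH·RU / (|RH||RU|), giving 15.6°.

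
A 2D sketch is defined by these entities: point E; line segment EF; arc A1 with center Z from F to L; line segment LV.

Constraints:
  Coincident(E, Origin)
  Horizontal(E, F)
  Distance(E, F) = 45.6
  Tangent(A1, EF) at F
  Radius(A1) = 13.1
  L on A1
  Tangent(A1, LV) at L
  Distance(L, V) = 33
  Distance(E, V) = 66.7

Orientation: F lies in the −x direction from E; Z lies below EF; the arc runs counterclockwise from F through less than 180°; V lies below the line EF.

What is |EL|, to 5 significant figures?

60.497

Checks: |ZL| = 13.10 ✓; ∠(ZL, LV) = 90.00° ✓; |LV| = 33.00 ✓; |EV| = 66.70 ✓.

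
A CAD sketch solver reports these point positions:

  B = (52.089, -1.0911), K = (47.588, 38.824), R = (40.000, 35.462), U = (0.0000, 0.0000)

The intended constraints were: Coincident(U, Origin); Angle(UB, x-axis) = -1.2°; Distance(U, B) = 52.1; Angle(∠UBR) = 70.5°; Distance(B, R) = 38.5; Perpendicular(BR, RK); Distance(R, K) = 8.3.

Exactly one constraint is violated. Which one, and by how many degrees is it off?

Perpendicular(BR, RK) — off by 5.60°.

U = (0.00, 0.00) ✓; UB at -1.200° ✓; |UB| = 52.10 ✓; ∠UBR = 70.50° ✓; |BR| = 38.50 ✓; ∠(BR, RK) = 84.40° ✗; |RK| = 8.299 ✓.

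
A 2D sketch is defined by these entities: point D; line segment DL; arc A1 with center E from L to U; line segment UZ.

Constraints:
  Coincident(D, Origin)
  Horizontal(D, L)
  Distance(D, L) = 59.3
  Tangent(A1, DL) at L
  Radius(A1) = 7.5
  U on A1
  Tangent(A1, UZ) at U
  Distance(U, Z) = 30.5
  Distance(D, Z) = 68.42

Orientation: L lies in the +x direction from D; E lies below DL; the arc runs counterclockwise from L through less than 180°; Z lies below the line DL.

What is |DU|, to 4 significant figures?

52.59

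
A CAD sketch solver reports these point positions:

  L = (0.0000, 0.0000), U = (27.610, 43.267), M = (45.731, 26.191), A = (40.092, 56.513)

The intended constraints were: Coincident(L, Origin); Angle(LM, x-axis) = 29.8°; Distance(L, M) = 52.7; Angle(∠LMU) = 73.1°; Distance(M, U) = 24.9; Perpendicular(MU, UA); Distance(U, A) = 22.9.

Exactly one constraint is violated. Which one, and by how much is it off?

Distance(U, A) = 22.9 — off by 4.70.

L = (0.00, 0.00) ✓; LM at 29.80° ✓; |LM| = 52.70 ✓; ∠LMU = 73.10° ✓; |MU| = 24.90 ✓; ∠(MU, UA) = 90.00° ✓; |UA| = 18.20 ✗.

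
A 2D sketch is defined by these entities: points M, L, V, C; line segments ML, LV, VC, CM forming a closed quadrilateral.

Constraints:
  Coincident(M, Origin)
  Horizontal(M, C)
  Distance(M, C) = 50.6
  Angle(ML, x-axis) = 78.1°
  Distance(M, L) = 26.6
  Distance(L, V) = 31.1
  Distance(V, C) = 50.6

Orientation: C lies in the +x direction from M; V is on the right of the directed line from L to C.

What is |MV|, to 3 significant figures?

4.63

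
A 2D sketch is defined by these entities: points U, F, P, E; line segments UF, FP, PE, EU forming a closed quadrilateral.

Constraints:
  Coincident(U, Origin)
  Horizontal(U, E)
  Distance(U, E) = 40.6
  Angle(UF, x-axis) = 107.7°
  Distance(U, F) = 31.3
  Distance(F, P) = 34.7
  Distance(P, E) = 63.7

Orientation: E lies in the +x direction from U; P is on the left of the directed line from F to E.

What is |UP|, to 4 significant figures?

58.24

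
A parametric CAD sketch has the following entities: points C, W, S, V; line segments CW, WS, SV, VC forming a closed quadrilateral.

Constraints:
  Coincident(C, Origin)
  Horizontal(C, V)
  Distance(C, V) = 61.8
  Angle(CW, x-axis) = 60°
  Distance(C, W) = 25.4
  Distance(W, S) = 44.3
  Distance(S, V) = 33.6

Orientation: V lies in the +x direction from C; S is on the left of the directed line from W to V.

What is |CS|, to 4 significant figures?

64.67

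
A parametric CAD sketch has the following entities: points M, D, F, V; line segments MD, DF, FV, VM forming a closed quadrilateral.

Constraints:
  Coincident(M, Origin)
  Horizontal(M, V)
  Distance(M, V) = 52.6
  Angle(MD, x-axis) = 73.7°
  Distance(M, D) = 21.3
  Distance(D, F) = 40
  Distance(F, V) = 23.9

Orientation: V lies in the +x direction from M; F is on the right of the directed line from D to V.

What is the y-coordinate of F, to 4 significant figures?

-10.61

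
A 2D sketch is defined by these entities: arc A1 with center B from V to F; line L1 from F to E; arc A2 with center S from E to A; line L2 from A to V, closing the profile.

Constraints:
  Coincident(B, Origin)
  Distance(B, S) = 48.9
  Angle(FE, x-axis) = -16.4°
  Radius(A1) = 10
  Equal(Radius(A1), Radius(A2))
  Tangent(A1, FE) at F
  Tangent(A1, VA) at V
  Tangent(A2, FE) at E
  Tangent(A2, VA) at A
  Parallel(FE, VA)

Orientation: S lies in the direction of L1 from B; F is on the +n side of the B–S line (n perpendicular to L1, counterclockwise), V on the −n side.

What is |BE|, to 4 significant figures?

49.91

The slot axis is L1's direction at -16.4°, so u = (cos -16.4°, sin -16.4°) = (0.9593, -0.2823) and n = (−sin -16.4°, cos -16.4°) = (0.2823, 0.9593). B is at the origin and S lies 48.9 along u from B, so S = 48.9·u = (46.91, -13.81). Tangency of A1 to both parallel lines with radius 10.0 puts F and V at B ± 10.0·n: F = (2.823, 9.593), V = (-2.823, -9.593). Equal radii place E and A the same way about S: E = S + 10.0·n = (49.73, -4.213), A = S − 10.0·n = (44.09, -23.40). Then |BE| = |E − B| = 49.91.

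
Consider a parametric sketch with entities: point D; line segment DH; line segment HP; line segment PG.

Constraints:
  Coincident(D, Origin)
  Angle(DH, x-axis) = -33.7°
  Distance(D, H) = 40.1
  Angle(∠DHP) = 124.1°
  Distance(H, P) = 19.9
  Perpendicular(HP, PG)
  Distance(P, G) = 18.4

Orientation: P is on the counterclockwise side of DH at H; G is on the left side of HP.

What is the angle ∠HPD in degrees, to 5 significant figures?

38.078°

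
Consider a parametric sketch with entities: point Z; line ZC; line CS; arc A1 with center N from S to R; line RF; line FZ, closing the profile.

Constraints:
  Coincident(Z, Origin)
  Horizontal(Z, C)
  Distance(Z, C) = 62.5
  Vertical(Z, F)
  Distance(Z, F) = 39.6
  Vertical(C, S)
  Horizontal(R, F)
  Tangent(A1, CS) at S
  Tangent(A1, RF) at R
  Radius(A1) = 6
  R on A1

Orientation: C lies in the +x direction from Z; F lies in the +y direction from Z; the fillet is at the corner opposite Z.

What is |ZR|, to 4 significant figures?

69.00

The virtual corner opposite Z is at (62.50, 39.60). Since A1 is tangent to CS there, NS ⟂ CS and A1 meets RF tangentially, so NR is at right angles to RF, with radius 6.0, so the center N sits 6.0 in from both sides at N = (56.50, 33.60). That places the tangent points at S = (62.50, 33.60) on CS and R = (56.50, 39.60) on RF. Then |ZR| = |R − Z| = 69.00.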